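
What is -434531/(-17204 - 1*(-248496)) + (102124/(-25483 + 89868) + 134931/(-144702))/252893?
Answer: -170633759415761315569/90824999324213137020 ≈ -1.8787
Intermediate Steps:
-434531/(-17204 - 1*(-248496)) + (102124/(-25483 + 89868) + 134931/(-144702))/252893 = -434531/(-17204 + 248496) + (102124/64385 + 134931*(-1/144702))*(1/252893) = -434531/231292 + (102124*(1/64385) - 44977/48234)*(1/252893) = -434531*1/231292 + (102124/64385 - 44977/48234)*(1/252893) = -434531/231292 + (2030004871/3105546090)*(1/252893) = -434531/231292 + 2030004871/785370867338370 = -170633759415761315569/90824999324213137020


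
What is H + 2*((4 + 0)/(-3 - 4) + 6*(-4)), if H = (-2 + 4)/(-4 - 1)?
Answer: -1734/35 ≈ -49.543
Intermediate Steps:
H = -⅖ (H = 2/(-5) = 2*(-⅕) = -⅖ ≈ -0.40000)
H + 2*((4 + 0)/(-3 - 4) + 6*(-4)) = -⅖ + 2*((4 + 0)/(-3 - 4) + 6*(-4)) = -⅖ + 2*(4/(-7) - 24) = -⅖ + 2*(4*(-⅐) - 24) = -⅖ + 2*(-4/7 - 24) = -⅖ + 2*(-172/7) = -⅖ - 344/7 = -1734/35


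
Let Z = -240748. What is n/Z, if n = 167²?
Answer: -27889/240748 ≈ -0.11584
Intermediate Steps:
n = 27889
n/Z = 27889/(-240748) = 27889*(-1/240748) = -27889/240748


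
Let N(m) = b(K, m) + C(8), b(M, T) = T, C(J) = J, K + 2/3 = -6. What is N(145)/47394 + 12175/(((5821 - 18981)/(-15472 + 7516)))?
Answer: 6376095344/866257 ≈ 7360.5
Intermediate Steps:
K = -20/3 (K = -⅔ - 6 = -20/3 ≈ -6.6667)
N(m) = 8 + m (N(m) = m + 8 = 8 + m)
N(145)/47394 + 12175/(((5821 - 18981)/(-15472 + 7516))) = (8 + 145)/47394 + 12175/(((5821 - 18981)/(-15472 + 7516))) = 153*(1/47394) + 12175/((-13160/(-7956))) = 17/5266 + 12175/((-13160*(-1/7956))) = 17/5266 + 12175/(3290/1989) = 17/5266 + 12175*(1989/3290) = 17/5266 + 4843215/658 = 6376095344/866257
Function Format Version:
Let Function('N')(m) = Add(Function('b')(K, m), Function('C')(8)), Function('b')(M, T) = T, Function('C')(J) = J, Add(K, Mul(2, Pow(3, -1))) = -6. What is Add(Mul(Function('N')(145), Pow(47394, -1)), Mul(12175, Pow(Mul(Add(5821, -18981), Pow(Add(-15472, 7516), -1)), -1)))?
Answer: Rational(6376095344, 866257) ≈ 7360.5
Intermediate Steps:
K = Rational(-20, 3) (K = Add(Rational(-2, 3), -6) = Rational(-20, 3) ≈ -6.6667)
Function('N')(m) = Add(8, m) (Function('N')(m) = Add(m, 8) = Add(8, m))
Add(Mul(Function('N')(145), Pow(47394, -1)), Mul(12175, Pow(Mul(Add(5821, -18981), Pow(Add(-15472, 7516), -1)), -1))) = Add(Mul(Add(8, 145), Pow(47394, -1)), Mul(12175, Pow(Mul(Add(5821, -18981), Pow(Add(-15472, 7516), -1)), -1))) = Add(Mul(153, Rational(1, 47394)), Mul(12175, Pow(Mul(-13160, Pow(-7956, -1)), -1))) = Add(Rational(17, 5266), Mul(12175, Pow(Mul(-13160, Rational(-1, 7956)), -1))) = Add(Rational(17, 5266), Mul(12175, Pow(Rational(3290, 1989), -1))) = Add(Rational(17, 5266), Mul(12175, Rational(1989, 3290))) = Add(Rational(17, 5266), Rational(4843215, 658)) = Rational(6376095344, 866257)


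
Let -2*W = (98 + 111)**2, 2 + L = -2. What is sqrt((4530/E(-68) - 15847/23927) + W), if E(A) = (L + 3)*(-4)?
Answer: I*sqrt(11855736692101)/23927 ≈ 143.91*I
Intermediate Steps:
L = -4 (L = -2 - 2 = -4)
W = -43681/2 (W = -(98 + 111)**2/2 = -1/2*209**2 = -1/2*43681 = -43681/2 ≈ -21841.)
E(A) = 4 (E(A) = (-4 + 3)*(-4) = -1*(-4) = 4)
sqrt((4530/E(-68) - 15847/23927) + W) = sqrt((4530/4 - 15847/23927) - 43681/2) = sqrt((4530*(1/4) - 15847*1/23927) - 43681/2) = sqrt((2265/2 - 15847/23927) - 43681/2) = sqrt(54162961/47854 - 43681/2) = sqrt(-495496163/23927) = I*sqrt(11855736692101)/23927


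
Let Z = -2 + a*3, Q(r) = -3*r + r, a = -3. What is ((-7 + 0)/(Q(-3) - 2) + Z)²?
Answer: 2601/16 ≈ 162.56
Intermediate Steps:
Q(r) = -2*r
Z = -11 (Z = -2 - 3*3 = -2 - 9 = -11)
((-7 + 0)/(Q(-3) - 2) + Z)² = ((-7 + 0)/(-2*(-3) - 2) - 11)² = (-7/(6 - 2) - 11)² = (-7/4 - 11)² = (-51/4)² = 2601/16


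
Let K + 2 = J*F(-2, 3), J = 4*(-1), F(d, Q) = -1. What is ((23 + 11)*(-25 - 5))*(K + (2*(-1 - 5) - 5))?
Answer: 15300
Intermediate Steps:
J = -4
K = 2 (K = -2 - 4*(-1) = -2 + 4 = 2)
((23 + 11)*(-25 - 5))*(K + (2*(-1 - 5) - 5)) = ((23 + 11)*(-25 - 5))*(2 + (2*(-1 - 5) - 5)) = (34*(-30))*(2 + (2*(-6) - 5)) = -1020*(2 + (-12 - 5)) = -1020*(2 - 17) = -1020*(-15) = 15300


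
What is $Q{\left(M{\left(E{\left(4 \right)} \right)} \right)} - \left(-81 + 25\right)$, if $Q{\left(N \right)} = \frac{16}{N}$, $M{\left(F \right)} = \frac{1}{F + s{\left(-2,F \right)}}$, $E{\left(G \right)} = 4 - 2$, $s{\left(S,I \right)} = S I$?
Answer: $24$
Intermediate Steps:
$s{\left(S,I \right)} = I S$
$E{\left(G \right)} = 2$
$M{\left(F \right)} = - \frac{1}{F}$ ($M{\left(F \right)} = \frac{1}{F + F \left(-2\right)} = \frac{1}{F - 2 F} = \frac{1}{\left(-1\right) F} = - \frac{1}{F}$)
$Q{\left(M{\left(E{\left(4 \right)} \right)} \right)} - \left(-81 + 25\right) = \frac{16}{\left(-1\right) \frac{1}{2}} - \left(-81 + 25\right) = \frac{16}{\left(-1\right) \frac{1}{2}} - -56 = \frac{16}{- \frac{1}{2}} + 56 = 16 \left(-2\right) + 56 = -32 + 56 = 24$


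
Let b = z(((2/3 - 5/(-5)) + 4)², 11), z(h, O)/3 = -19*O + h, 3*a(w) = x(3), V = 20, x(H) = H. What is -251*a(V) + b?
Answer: -2345/3 ≈ -781.67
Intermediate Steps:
a(w) = 1 (a(w) = (⅓)*3 = 1)
z(h, O) = -57*O + 3*h (z(h, O) = 3*(-19*O + h) = 3*(h - 19*O) = -57*O + 3*h)
b = -1592/3 (b = -57*11 + 3*((2/3 - 5/(-5)) + 4)² = -627 + 3*((2*(⅓) - 5*(-⅕)) + 4)² = -627 + 3*((⅔ + 1) + 4)² = -627 + 3*(5/3 + 4)² = -627 + 3*(17/3)² = -627 + 3*(289/9) = -627 + 289/3 = -1592/3 ≈ -530.67)
-251*a(V) + b = -251*1 - 1592/3 = -251 - 1592/3 = -2345/3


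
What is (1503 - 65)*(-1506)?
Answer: -2165628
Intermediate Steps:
(1503 - 65)*(-1506) = 1438*(-1506) = -2165628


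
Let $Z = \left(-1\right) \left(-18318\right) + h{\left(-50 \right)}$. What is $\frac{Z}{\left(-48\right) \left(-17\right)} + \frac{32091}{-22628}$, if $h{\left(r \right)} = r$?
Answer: $\frac{12099439}{577014} \approx 20.969$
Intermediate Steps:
$Z = 18268$ ($Z = \left(-1\right) \left(-18318\right) - 50 = 18318 - 50 = 18268$)
$\frac{Z}{\left(-48\right) \left(-17\right)} + \frac{32091}{-22628} = \frac{18268}{\left(-48\right) \left(-17\right)} + \frac{32091}{-22628} = \frac{18268}{816} + 32091 \left(- \frac{1}{22628}\right) = 18268 \cdot \frac{1}{816} - \frac{32091}{22628} = \frac{4567}{204} - \frac{32091}{22628} = \frac{12099439}{577014}$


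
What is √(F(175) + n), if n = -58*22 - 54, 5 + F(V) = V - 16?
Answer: 14*I*√6 ≈ 34.293*I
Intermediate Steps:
F(V) = -21 + V (F(V) = -5 + (V - 16) = -5 + (-16 + V) = -21 + V)
n = -1330 (n = -1276 - 54 = -1330)
√(F(175) + n) = √((-21 + 175) - 1330) = √(154 - 1330) = √(-1176) = 14*I*√6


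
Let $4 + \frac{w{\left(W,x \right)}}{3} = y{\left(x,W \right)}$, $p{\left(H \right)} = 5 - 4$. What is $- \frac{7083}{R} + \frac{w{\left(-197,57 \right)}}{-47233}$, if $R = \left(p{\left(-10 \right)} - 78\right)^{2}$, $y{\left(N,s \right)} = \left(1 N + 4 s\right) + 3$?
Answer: $- \frac{321531255}{280044457} \approx -1.1481$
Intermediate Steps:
$p{\left(H \right)} = 1$ ($p{\left(H \right)} = 5 - 4 = 1$)
$y{\left(N,s \right)} = 3 + N + 4 s$ ($y{\left(N,s \right)} = \left(N + 4 s\right) + 3 = 3 + N + 4 s$)
$w{\left(W,x \right)} = -3 + 3 x + 12 W$ ($w{\left(W,x \right)} = -12 + 3 \left(3 + x + 4 W\right) = -12 + \left(9 + 3 x + 12 W\right) = -3 + 3 x + 12 W$)
$R = 5929$ ($R = \left(1 - 78\right)^{2} = \left(-77\right)^{2} = 5929$)
$- \frac{7083}{R} + \frac{w{\left(-197,57 \right)}}{-47233} = - \frac{7083}{5929} + \frac{-3 + 3 \cdot 57 + 12 \left(-197\right)}{-47233} = \left(-7083\right) \frac{1}{5929} + \left(-3 + 171 - 2364\right) \left(- \frac{1}{47233}\right) = - \frac{7083}{5929} - - \frac{2196}{47233} = - \frac{7083}{5929} + \frac{2196}{47233} = - \frac{321531255}{280044457}$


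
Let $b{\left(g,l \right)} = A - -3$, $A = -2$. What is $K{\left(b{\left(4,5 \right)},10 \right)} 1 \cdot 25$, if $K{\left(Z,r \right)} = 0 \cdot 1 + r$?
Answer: $250$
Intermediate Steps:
$b{\left(g,l \right)} = 1$ ($b{\left(g,l \right)} = -2 - -3 = -2 + 3 = 1$)
$K{\left(Z,r \right)} = r$ ($K{\left(Z,r \right)} = 0 + r = r$)
$K{\left(b{\left(4,5 \right)},10 \right)} 1 \cdot 25 = 10 \cdot 1 \cdot 25 = 10 \cdot 25 = 250$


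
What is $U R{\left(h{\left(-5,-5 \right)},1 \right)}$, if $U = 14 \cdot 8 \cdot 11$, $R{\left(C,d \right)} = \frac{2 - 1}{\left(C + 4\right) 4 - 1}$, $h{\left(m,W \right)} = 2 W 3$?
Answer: $- \frac{176}{15} \approx -11.733$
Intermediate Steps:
$h{\left(m,W \right)} = 6 W$
$R{\left(C,d \right)} = \frac{1}{15 + 4 C}$ ($R{\left(C,d \right)} = 1 \frac{1}{\left(4 + C\right) 4 - 1} = 1 \frac{1}{\left(16 + 4 C\right) - 1} = 1 \frac{1}{15 + 4 C} = \frac{1}{15 + 4 C}$)
$U = 1232$ ($U = 112 \cdot 11 = 1232$)
$U R{\left(h{\left(-5,-5 \right)},1 \right)} = \frac{1232}{15 + 4 \cdot 6 \left(-5\right)} = \frac{1232}{15 + 4 \left(-30\right)} = \frac{1232}{15 - 120} = \frac{1232}{-105} = 1232 \left(- \frac{1}{105}\right) = - \frac{176}{15}$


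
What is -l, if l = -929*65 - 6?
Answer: 60391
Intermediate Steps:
l = -60391 (l = -60385 - 6 = -60391)
-l = -1*(-60391) = 60391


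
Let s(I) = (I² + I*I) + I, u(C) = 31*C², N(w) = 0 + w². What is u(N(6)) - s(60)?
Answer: 32916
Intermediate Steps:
N(w) = w²
s(I) = I + 2*I² (s(I) = (I² + I²) + I = 2*I² + I = I + 2*I²)
u(N(6)) - s(60) = 31*(6²)² - 60*(1 + 2*60) = 31*36² - 60*(1 + 120) = 31*1296 - 60*121 = 40176 - 1*7260 = 40176 - 7260 = 32916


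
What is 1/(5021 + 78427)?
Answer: 1/83448 ≈ 1.1984e-5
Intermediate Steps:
1/(5021 + 78427) = 1/83448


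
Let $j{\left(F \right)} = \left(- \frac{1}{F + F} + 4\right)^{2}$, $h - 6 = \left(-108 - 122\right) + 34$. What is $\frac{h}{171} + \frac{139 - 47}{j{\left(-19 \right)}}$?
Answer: $\frac{106838}{23409} \approx 4.564$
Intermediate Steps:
$h = -190$ ($h = 6 + \left(\left(-108 - 122\right) + 34\right) = 6 + \left(-230 + 34\right) = 6 - 196 = -190$)
$j{\left(F \right)} = \left(4 - \frac{1}{2 F}\right)^{2}$ ($j{\left(F \right)} = \left(- \frac{1}{2 F} + 4\right)^{2} = \left(4 - \frac{1}{2 F}\right)^{2}$)
$\frac{h}{171} + \frac{139 - 47}{j{\left(-19 \right)}} = - \frac{190}{171} + \frac{139 - 47}{\frac{1}{4} \cdot \frac{1}{361} \left(-1 + 8 \left(-19\right)\right)^{2}} = \left(-190\right) \frac{1}{171} + \frac{139 - 47}{\frac{1}{4} \cdot \frac{1}{361} \left(-1 - 152\right)^{2}} = - \frac{10}{9} + \frac{92}{\frac{1}{4} \cdot \frac{1}{361} \left(-153\right)^{2}} = - \frac{10}{9} + \frac{92}{\frac{1}{4} \cdot \frac{1}{361} \cdot 23409} = - \frac{10}{9} + \frac{92}{\frac{23409}{1444}} = - \frac{10}{9} + 92 \cdot \frac{1444}{23409} = - \frac{10}{9} + \frac{132848}{23409} = \frac{106838}{23409}$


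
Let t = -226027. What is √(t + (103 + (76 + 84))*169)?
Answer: 2*I*√45395 ≈ 426.12*I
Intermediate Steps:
√(t + (103 + (76 + 84))*169) = √(-226027 + (103 + (76 + 84))*169) = √(-226027 + (103 + 160)*169) = √(-226027 + 263*169) = √(-226027 + 44447) = √(-181580) = 2*I*√45395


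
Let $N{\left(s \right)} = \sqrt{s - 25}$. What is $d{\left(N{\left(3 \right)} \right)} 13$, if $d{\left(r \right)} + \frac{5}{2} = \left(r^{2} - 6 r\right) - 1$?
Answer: $- \frac{663}{2} - 78 i \sqrt{22} \approx -331.5 - 365.85 i$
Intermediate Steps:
$N{\left(s \right)} = \sqrt{-25 + s}$ ($N{\left(s \right)} = \sqrt{s - 25} = \sqrt{-25 + s}$)
$d{\left(r \right)} = - \frac{7}{2} + r^{2} - 6 r$ ($d{\left(r \right)} = - \frac{5}{2} - \left(1 - r^{2} + 6 r\right) = - \frac{7}{2} + r^{2} - 6 r$)
$d{\left(N{\left(3 \right)} \right)} 13 = \left(- \frac{7}{2} + \left(\sqrt{-25 + 3}\right)^{2} - 6 \sqrt{-25 + 3}\right) 13 = \left(- \frac{7}{2} + \left(\sqrt{-22}\right)^{2} - 6 \sqrt{-22}\right) 13 = \left(- \frac{7}{2} + \left(i \sqrt{22}\right)^{2} - 6 i \sqrt{22}\right) 13 = \left(- \frac{7}{2} - 22 - 6 i \sqrt{22}\right) 13 = \left(- \frac{51}{2} - 6 i \sqrt{22}\right) 13 = - \frac{663}{2} - 78 i \sqrt{22}$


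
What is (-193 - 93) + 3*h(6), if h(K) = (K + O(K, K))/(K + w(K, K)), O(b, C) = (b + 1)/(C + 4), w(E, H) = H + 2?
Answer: -39839/140 ≈ -284.56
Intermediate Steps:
w(E, H) = 2 + H
O(b, C) = (1 + b)/(4 + C)
h(K) = (K + (1 + K)/(4 + K))/(2 + 2*K) (h(K) = (K + (1 + K)/(4 + K))/(K + (2 + K)) = (K + (1 + K)/(4 + K))/(2 + 2*K))
(-193 - 93) + 3*h(6) = (-193 - 93) + 3*((1 + 6 + 6*(4 + 6))/(2*(1 + 6)*(4 + 6))) = -286 + 3*((½)*(1 + 6 + 6*10)/(7*10)) = -286 + 3*((½)*(⅐)*(⅒)*(1 + 6 + 60)) = -286 + 3*((½)*(⅐)*(⅒)*67) = -286 + 3*(67/140) = -286 + 201/140 = -39839/140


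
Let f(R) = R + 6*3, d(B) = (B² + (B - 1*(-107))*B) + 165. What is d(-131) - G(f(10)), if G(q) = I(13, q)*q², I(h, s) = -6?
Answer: 25174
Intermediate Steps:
d(B) = 165 + B² + B*(107 + B) (d(B) = (B² + (B + 107)*B) + 165 = (B² + (107 + B)*B) + 165 = (B² + B*(107 + B)) + 165 = 165 + B² + B*(107 + B))
f(R) = 18 + R (f(R) = R + 18 = 18 + R)
G(q) = -6*q²
d(-131) - G(f(10)) = (165 + 2*(-131)² + 107*(-131)) - (-6)*(18 + 10)² = (165 + 2*17161 - 14017) - (-6)*28² = (165 + 34322 - 14017) - (-6)*784 = 20470 - 1*(-4704) = 20470 + 4704 = 25174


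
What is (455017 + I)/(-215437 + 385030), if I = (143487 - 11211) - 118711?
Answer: 156194/56531 ≈ 2.7630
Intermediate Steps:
I = 13565 (I = 132276 - 118711 = 13565)
(455017 + I)/(-215437 + 385030) = (455017 + 13565)/(-215437 + 385030) = 468582/169593 = 468582*(1/169593) = 156194/56531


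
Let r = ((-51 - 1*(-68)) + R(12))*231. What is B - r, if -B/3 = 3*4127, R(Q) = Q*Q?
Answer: -74334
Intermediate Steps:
R(Q) = Q**2
B = -37143 (B = -9*4127 = -3*12381 = -37143)
r = 37191 (r = ((-51 - 1*(-68)) + 12**2)*231 = ((-51 + 68) + 144)*231 = (17 + 144)*231 = 161*231 = 37191)
B - r = -37143 - 1*37191 = -37143 - 37191 = -74334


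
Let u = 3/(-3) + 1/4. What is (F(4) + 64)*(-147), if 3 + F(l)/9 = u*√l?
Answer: -6909/2 ≈ -3454.5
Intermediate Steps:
u = -¾ (u = 3*(-⅓) + 1*(¼) = -1 + ¼ = -¾ ≈ -0.75000)
F(l) = -27 - 27*√l/4 (F(l) = -27 + 9*(-3*√l/4) = -27 - 27*√l/4)
(F(4) + 64)*(-147) = ((-27 - 27*√4/4) + 64)*(-147) = ((-27 - 27/4*2) + 64)*(-147) = ((-27 - 27/2) + 64)*(-147) = (-81/2 + 64)*(-147) = (47/2)*(-147) = -6909/2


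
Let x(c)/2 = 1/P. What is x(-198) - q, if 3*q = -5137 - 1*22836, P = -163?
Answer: 4559593/489 ≈ 9324.3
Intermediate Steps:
x(c) = -2/163 (x(c) = 2/(-163) = 2*(-1/163) = -2/163)
q = -27973/3 (q = (-5137 - 1*22836)/3 = (-5137 - 22836)/3 = (⅓)*(-27973) = -27973/3 ≈ -9324.3)
x(-198) - q = -2/163 - 1*(-27973/3) = -2/163 + 27973/3 = 4559593/489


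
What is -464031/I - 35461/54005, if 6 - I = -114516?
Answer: -9707019599/2061586870 ≈ -4.7085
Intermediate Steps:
I = 114522 (I = 6 - 1*(-114516) = 6 + 114516 = 114522)
-464031/I - 35461/54005 = -464031/114522 - 35461/54005 = -464031*1/114522 - 35461*1/54005 = -154677/38174 - 35461/54005 = -9707019599/2061586870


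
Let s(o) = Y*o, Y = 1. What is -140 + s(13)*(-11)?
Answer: -283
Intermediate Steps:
s(o) = o (s(o) = 1*o = o)
-140 + s(13)*(-11) = -140 + 13*(-11) = -140 - 143 = -283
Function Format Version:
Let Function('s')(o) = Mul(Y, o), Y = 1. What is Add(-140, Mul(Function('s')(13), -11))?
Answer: -283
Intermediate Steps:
Function('s')(o) = o (Function('s')(o) = Mul(1, o) = o)
Add(-140, Mul(Function('s')(13), -11)) = Add(-140, Mul(13, -11)) = Add(-140, -143) = -283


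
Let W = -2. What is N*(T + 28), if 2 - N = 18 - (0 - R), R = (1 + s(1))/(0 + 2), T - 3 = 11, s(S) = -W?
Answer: -735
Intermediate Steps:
s(S) = 2 (s(S) = -1*(-2) = 2)
T = 14 (T = 3 + 11 = 14)
R = 3/2 (R = (1 + 2)/(0 + 2) = 3/2 ≈ 1.5000)
N = -35/2 (N = 2 - (18 - (0 - 1*3/2)) = 2 - (18 - (0 - 3/2)) = 2 - (18 - 1*(-3/2)) = 2 - (18 + 3/2) = 2 - 1*39/2 = 2 - 39/2 = -35/2 ≈ -17.500)
N*(T + 28) = -35*(14 + 28)/2 = -35/2*42 = -735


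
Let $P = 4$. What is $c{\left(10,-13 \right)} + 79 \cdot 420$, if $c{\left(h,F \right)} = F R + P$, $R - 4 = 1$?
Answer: $33119$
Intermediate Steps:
$R = 5$ ($R = 4 + 1 = 5$)
$c{\left(h,F \right)} = 4 + 5 F$ ($c{\left(h,F \right)} = F 5 + 4 = 5 F + 4 = 4 + 5 F$)
$c{\left(10,-13 \right)} + 79 \cdot 420 = \left(4 + 5 \left(-13\right)\right) + 79 \cdot 420 = \left(4 - 65\right) + 33180 = -61 + 33180 = 33119$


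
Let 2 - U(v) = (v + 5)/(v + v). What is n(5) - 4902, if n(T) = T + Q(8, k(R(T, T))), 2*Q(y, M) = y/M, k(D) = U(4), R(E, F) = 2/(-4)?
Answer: -34247/7 ≈ -4892.4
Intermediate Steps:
U(v) = 2 - (5 + v)/(2*v) (U(v) = 2 - (v + 5)/(v + v) = 2 - (5 + v)/(2*v))
R(E, F) = -½ (R(E, F) = 2*(-¼) = -½)
k(D) = 7/8 (k(D) = (½)*(-5 + 3*4)/4 = (½)*(¼)*(-5 + 12) = (½)*(¼)*7 = 7/8)
Q(y, M) = y/(2*M) (Q(y, M) = (y/M)/2 = y/(2*M))
n(T) = 32/7 + T (n(T) = T + (½)*8/(7/8) = T + (½)*8*(8/7) = T + 32/7 = 32/7 + T)
n(5) - 4902 = (32/7 + 5) - 4902 = 67/7 - 4902 = -34247/7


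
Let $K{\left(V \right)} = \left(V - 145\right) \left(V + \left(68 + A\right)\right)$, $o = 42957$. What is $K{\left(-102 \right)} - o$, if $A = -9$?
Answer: $-32336$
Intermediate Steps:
$K{\left(V \right)} = \left(-145 + V\right) \left(59 + V\right)$ ($K{\left(V \right)} = \left(V - 145\right) \left(V + \left(68 - 9\right)\right) = \left(-145 + V\right) \left(V + 59\right) = \left(-145 + V\right) \left(59 + V\right)$)
$K{\left(-102 \right)} - o = \left(-8555 + \left(-102\right)^{2} - -8772\right) - 42957 = \left(-8555 + 10404 + 8772\right) - 42957 = 10621 - 42957 = -32336$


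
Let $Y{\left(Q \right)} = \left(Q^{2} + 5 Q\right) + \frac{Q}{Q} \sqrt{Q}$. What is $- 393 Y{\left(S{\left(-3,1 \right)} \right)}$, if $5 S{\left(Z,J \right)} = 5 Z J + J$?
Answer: $\frac{60522}{25} - \frac{393 i \sqrt{70}}{5} \approx 2420.9 - 657.62 i$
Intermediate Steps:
$S{\left(Z,J \right)} = \frac{J}{5} + J Z$ ($S{\left(Z,J \right)} = \frac{5 Z J + J}{5} = \frac{5 J Z + J}{5} = \frac{J + 5 J Z}{5} = \frac{J}{5} + J Z$)
$Y{\left(Q \right)} = \sqrt{Q} + Q^{2} + 5 Q$ ($Y{\left(Q \right)} = \left(Q^{2} + 5 Q\right) + 1 \sqrt{Q} = \left(Q^{2} + 5 Q\right) + \sqrt{Q} = \sqrt{Q} + Q^{2} + 5 Q$)
$- 393 Y{\left(S{\left(-3,1 \right)} \right)} = - 393 \left(\sqrt{1 \left(\frac{1}{5} - 3\right)} + \left(1 \left(\frac{1}{5} - 3\right)\right)^{2} + 5 \cdot 1 \left(\frac{1}{5} - 3\right)\right) = - 393 \left(\sqrt{1 \left(- \frac{14}{5}\right)} + \left(1 \left(- \frac{14}{5}\right)\right)^{2} + 5 \cdot 1 \left(- \frac{14}{5}\right)\right) = - 393 \left(\sqrt{- \frac{14}{5}} + \left(- \frac{14}{5}\right)^{2} + 5 \left(- \frac{14}{5}\right)\right) = - 393 \left(\frac{i \sqrt{70}}{5} + \frac{196}{25} - 14\right) = - 393 \left(- \frac{154}{25} + \frac{i \sqrt{70}}{5}\right) = \frac{60522}{25} - \frac{393 i \sqrt{70}}{5}$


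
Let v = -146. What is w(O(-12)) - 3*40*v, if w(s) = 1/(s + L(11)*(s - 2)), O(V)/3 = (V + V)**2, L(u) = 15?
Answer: 483867361/27618 ≈ 17520.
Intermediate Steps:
O(V) = 12*V**2 (O(V) = 3*(V + V)**2 = 3*(2*V)**2 = 3*(4*V**2) = 12*V**2)
w(s) = 1/(-30 + 16*s) (w(s) = 1/(s + 15*(s - 2)) = 1/(s + 15*(-2 + s)) = 1/(s + (-30 + 15*s)) = 1/(-30 + 16*s))
w(O(-12)) - 3*40*v = 1/(2*(-15 + 8*(12*(-12)**2))) - 3*40*(-146) = 1/(2*(-15 + 8*(12*144))) - 120*(-146) = 1/(2*(-15 + 8*1728)) - 1*(-17520) = 1/(2*(-15 + 13824)) + 17520 = (1/2)/13809 + 17520 = (1/2)*(1/13809) + 17520 = 1/27618 + 17520 = 483867361/27618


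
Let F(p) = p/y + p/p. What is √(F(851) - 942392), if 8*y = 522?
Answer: I*√7132858763/87 ≈ 970.76*I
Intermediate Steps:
y = 261/4 (y = (⅛)*522 = 261/4 ≈ 65.250)
F(p) = 1 + 4*p/261 (F(p) = p/(261/4) + p/p = p*(4/261) + 1 = 4*p/261 + 1 = 1 + 4*p/261)
√(F(851) - 942392) = √((1 + (4/261)*851) - 942392) = √((1 + 3404/261) - 942392) = √(3665/261 - 942392) = √(-245960647/261) = I*√7132858763/87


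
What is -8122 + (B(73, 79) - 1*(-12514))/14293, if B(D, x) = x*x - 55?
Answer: -116069046/14293 ≈ -8120.7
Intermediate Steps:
B(D, x) = -55 + x**2 (B(D, x) = x**2 - 55 = -55 + x**2)
-8122 + (B(73, 79) - 1*(-12514))/14293 = -8122 + ((-55 + 79**2) - 1*(-12514))/14293 = -8122 + ((-55 + 6241) + 12514)*(1/14293) = -8122 + (6186 + 12514)*(1/14293) = -8122 + 18700*(1/14293) = -8122 + 18700/14293 = -116069046/14293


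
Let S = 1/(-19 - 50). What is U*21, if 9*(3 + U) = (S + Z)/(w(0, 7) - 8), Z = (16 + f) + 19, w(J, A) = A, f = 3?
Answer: -31388/207 ≈ -151.63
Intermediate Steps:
S = -1/69 (S = 1/(-69) = -1/69 ≈ -0.014493)
Z = 38 (Z = (16 + 3) + 19 = 19 + 19 = 38)
U = -4484/621 (U = -3 + ((-1/69 + 38)/(7 - 8))/9 = -3 + ((2621/69)/(-1))/9 = -3 + ((2621/69)*(-1))/9 = -3 + (1/9)*(-2621/69) = -3 - 2621/621 = -4484/621 ≈ -7.2206)
U*21 = -4484/621*21 = -31388/207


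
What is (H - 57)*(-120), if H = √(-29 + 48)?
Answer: 6840 - 120*√19 ≈ 6316.9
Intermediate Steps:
H = √19 ≈ 4.3589
(H - 57)*(-120) = (√19 - 57)*(-120) = (-57 + √19)*(-120) = 6840 - 120*√19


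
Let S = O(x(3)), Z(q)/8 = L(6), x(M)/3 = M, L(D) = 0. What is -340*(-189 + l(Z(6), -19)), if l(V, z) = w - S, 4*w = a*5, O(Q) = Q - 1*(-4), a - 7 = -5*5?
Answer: 76330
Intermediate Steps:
x(M) = 3*M
Z(q) = 0 (Z(q) = 8*0 = 0)
a = -18 (a = 7 - 5*5 = 7 - 25 = -18)
O(Q) = 4 + Q (O(Q) = Q + 4 = 4 + Q)
w = -45/2 (w = (-18*5)/4 = (1/4)*(-90) = -45/2 ≈ -22.500)
S = 13 (S = 4 + 3*3 = 4 + 9 = 13)
l(V, z) = -71/2 (l(V, z) = -45/2 - 1*13 = -45/2 - 13 = -71/2)
-340*(-189 + l(Z(6), -19)) = -340*(-189 - 71/2) = -340*(-449/2) = 76330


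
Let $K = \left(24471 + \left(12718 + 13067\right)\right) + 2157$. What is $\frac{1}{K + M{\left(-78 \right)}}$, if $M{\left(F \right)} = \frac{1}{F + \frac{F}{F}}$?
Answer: $\frac{77}{4035800} \approx 1.9079 \cdot 10^{-5}$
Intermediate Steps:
$M{\left(F \right)} = \frac{1}{1 + F}$ ($M{\left(F \right)} = \frac{1}{F + 1} = \frac{1}{1 + F}$)
$K = 52413$ ($K = \left(24471 + 25785\right) + 2157 = 50256 + 2157 = 52413$)
$\frac{1}{K + M{\left(-78 \right)}} = \frac{1}{52413 + \frac{1}{1 - 78}} = \frac{1}{52413 + \frac{1}{-77}} = \frac{1}{52413 - \frac{1}{77}} = \frac{1}{\frac{4035800}{77}} = \frac{77}{4035800}$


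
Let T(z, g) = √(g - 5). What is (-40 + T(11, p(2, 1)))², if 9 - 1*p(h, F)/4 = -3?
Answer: (40 - √43)² ≈ 1118.4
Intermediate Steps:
p(h, F) = 48 (p(h, F) = 36 - 4*(-3) = 36 + 12 = 48)
T(z, g) = √(-5 + g)
(-40 + T(11, p(2, 1)))² = (-40 + √(-5 + 48))² = (-40 + √43)²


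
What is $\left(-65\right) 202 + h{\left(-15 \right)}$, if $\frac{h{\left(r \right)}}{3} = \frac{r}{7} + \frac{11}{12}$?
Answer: $- \frac{367743}{28} \approx -13134.0$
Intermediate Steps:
$h{\left(r \right)} = \frac{11}{4} + \frac{3 r}{7}$ ($h{\left(r \right)} = 3 \left(\frac{r}{7} + \frac{11}{12}\right) = 3 \left(\frac{11}{12} + \frac{r}{7}\right) = \frac{11}{4} + \frac{3 r}{7}$)
$\left(-65\right) 202 + h{\left(-15 \right)} = \left(-65\right) 202 + \left(\frac{11}{4} + \frac{3}{7} \left(-15\right)\right) = -13130 + \left(\frac{11}{4} - \frac{45}{7}\right) = -13130 - \frac{103}{28} = - \frac{367743}{28}$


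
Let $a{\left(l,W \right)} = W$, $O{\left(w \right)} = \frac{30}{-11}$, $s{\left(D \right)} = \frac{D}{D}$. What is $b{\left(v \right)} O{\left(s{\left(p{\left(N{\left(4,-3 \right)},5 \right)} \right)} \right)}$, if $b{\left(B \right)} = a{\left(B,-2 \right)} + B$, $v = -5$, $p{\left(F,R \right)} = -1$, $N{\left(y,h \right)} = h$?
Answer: $\frac{210}{11} \approx 19.091$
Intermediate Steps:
$s{\left(D \right)} = 1$
$O{\left(w \right)} = - \frac{30}{11}$ ($O{\left(w \right)} = 30 \left(- \frac{1}{11}\right) = - \frac{30}{11}$)
$b{\left(B \right)} = -2 + B$
$b{\left(v \right)} O{\left(s{\left(p{\left(N{\left(4,-3 \right)},5 \right)} \right)} \right)} = \left(-2 - 5\right) \left(- \frac{30}{11}\right) = \left(-7\right) \left(- \frac{30}{11}\right) = \frac{210}{11}$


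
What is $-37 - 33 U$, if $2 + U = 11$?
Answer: $-334$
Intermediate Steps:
$U = 9$ ($U = -2 + 11 = 9$)
$-37 - 33 U = -37 - 297 = -334$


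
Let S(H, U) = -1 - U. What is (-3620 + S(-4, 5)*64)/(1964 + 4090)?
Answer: -2002/3027 ≈ -0.66138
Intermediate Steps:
(-3620 + S(-4, 5)*64)/(1964 + 4090) = (-3620 + (-1 - 1*5)*64)/(1964 + 4090) = (-3620 + (-1 - 5)*64)/6054 = (-3620 - 6*64)*(1/6054) = (-3620 - 384)*(1/6054) = -4004*1/6054 = -2002/3027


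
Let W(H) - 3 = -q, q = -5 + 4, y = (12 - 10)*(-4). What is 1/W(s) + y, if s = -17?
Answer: -31/4 ≈ -7.7500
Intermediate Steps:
y = -8 (y = 2*(-4) = -8)
q = -1
W(H) = 4 (W(H) = 3 - 1*(-1) = 3 + 1 = 4)
1/W(s) + y = 1/4 - 8 = -31/4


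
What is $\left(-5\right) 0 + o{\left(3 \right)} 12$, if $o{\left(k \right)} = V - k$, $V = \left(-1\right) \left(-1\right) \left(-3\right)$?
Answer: $-72$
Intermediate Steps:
$V = -3$ ($V = 1 \left(-3\right) = -3$)
$o{\left(k \right)} = -3 - k$
$\left(-5\right) 0 + o{\left(3 \right)} 12 = \left(-5\right) 0 + \left(-3 - 3\right) 12 = 0 + \left(-3 - 3\right) 12 = 0 - 72 = -72$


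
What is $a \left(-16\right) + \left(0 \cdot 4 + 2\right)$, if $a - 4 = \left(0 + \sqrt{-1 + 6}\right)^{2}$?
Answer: $-142$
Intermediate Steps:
$a = 9$ ($a = 4 + \left(0 + \sqrt{-1 + 6}\right)^{2} = 4 + \left(0 + \sqrt{5}\right)^{2} = 4 + \left(\sqrt{5}\right)^{2} = 4 + 5 = 9$)
$a \left(-16\right) + \left(0 \cdot 4 + 2\right) = 9 \left(-16\right) + \left(0 \cdot 4 + 2\right) = -144 + \left(0 + 2\right) = -144 + 2 = -142$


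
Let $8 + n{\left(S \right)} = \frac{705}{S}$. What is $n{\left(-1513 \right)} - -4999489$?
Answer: $\frac{7564214048}{1513} \approx 4.9995 \cdot 10^{6}$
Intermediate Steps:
$n{\left(S \right)} = -8 + \frac{705}{S}$
$n{\left(-1513 \right)} - -4999489 = \left(-8 + \frac{705}{-1513}\right) - -4999489 = \left(-8 + 705 \left(- \frac{1}{1513}\right)\right) + 4999489 = \left(-8 - \frac{705}{1513}\right) + 4999489 = - \frac{12809}{1513} + 4999489 = \frac{7564214048}{1513}$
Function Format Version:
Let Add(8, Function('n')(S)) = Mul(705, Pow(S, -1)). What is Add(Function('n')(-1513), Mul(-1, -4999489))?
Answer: Rational(7564214048, 1513) ≈ 4.9995e+6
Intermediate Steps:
Function('n')(S) = Add(-8, Mul(705, Pow(S, -1)))
Add(Function('n')(-1513), Mul(-1, -4999489)) = Add(Add(-8, Mul(705, Pow(-1513, -1))), Mul(-1, -4999489)) = Add(Add(-8, Mul(705, Rational(-1, 1513))), 4999489) = Add(Add(-8, Rational(-705, 1513)), 4999489) = Add(Rational(-12809, 1513), 4999489) = Rational(7564214048, 1513)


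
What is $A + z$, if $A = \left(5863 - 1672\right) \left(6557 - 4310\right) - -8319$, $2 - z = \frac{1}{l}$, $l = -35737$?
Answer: $\frac{336839022027}{35737} \approx 9.4255 \cdot 10^{6}$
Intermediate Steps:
$z = \frac{71475}{35737}$ ($z = 2 - \frac{1}{-35737} = 2 - - \frac{1}{35737} = 2 + \frac{1}{35737} = \frac{71475}{35737} \approx 2.0$)
$A = 9425496$ ($A = 4191 \cdot 2247 + 8319 = 9417177 + 8319 = 9425496$)
$A + z = 9425496 + \frac{71475}{35737} = \frac{336839022027}{35737}$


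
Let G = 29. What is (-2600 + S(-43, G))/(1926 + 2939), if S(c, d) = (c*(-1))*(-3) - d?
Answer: -394/695 ≈ -0.56691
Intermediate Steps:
S(c, d) = -d + 3*c (S(c, d) = -c*(-3) - d = 3*c - d = -d + 3*c)
(-2600 + S(-43, G))/(1926 + 2939) = (-2600 + (-1*29 + 3*(-43)))/(1926 + 2939) = (-2600 + (-29 - 129))/4865 = (-2600 - 158)*(1/4865) = -2758*1/4865 = -394/695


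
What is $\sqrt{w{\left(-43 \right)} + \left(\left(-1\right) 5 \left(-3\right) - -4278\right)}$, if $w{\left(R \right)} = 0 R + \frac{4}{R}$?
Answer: $\frac{\sqrt{7937585}}{43} \approx 65.52$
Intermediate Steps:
$w{\left(R \right)} = \frac{4}{R}$ ($w{\left(R \right)} = 0 + \frac{4}{R} = \frac{4}{R}$)
$\sqrt{w{\left(-43 \right)} + \left(\left(-1\right) 5 \left(-3\right) - -4278\right)} = \sqrt{\frac{4}{-43} + \left(\left(-1\right) 5 \left(-3\right) - -4278\right)} = \sqrt{4 \left(- \frac{1}{43}\right) + \left(\left(-5\right) \left(-3\right) + 4278\right)} = \sqrt{- \frac{4}{43} + \left(15 + 4278\right)} = \sqrt{- \frac{4}{43} + 4293} = \sqrt{\frac{184595}{43}} = \frac{\sqrt{7937585}}{43}$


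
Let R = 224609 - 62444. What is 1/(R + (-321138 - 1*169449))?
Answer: -1/328422 ≈ -3.0449e-6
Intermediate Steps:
R = 162165
1/(R + (-321138 - 1*169449)) = 1/(162165 + (-321138 - 1*169449)) = 1/(162165 + (-321138 - 169449)) = 1/(162165 - 490587) = 1/(-328422) = -1/328422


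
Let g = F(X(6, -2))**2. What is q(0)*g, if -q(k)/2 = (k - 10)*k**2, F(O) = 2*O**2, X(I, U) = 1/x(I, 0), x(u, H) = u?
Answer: 0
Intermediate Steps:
X(I, U) = 1/I
g = 1/324 (g = (2*(1/6)**2)**2 = (2*(1/36))**2 = (1/18)**2 = 1/324 ≈ 0.0030864)
q(k) = -2*k**2*(-10 + k) (q(k) = -2*(k - 10)*k**2 = -2*(-10 + k)*k**2 = -2*k**2*(-10 + k))
q(0)*g = (2*0**2*(10 - 1*0))*(1/324) = (2*0*(10 + 0))*(1/324) = (2*0*10)*(1/324) = 0*(1/324) = 0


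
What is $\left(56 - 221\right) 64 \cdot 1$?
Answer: $-10560$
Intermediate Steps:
$\left(56 - 221\right) 64 \cdot 1 = \left(-165\right) 64 = -10560$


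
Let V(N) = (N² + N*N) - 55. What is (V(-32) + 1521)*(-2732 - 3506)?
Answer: -21920332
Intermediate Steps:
V(N) = -55 + 2*N² (V(N) = (N² + N²) - 55 = 2*N² - 55 = -55 + 2*N²)
(V(-32) + 1521)*(-2732 - 3506) = ((-55 + 2*(-32)²) + 1521)*(-2732 - 3506) = ((-55 + 2*1024) + 1521)*(-6238) = ((-55 + 2048) + 1521)*(-6238) = (1993 + 1521)*(-6238) = 3514*(-6238) = -21920332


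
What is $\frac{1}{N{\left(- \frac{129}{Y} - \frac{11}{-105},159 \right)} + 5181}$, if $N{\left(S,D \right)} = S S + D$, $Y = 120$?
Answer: $\frac{28224}{150742729} \approx 0.00018723$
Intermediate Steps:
$N{\left(S,D \right)} = D + S^{2}$ ($N{\left(S,D \right)} = S^{2} + D = D + S^{2}$)
$\frac{1}{N{\left(- \frac{129}{Y} - \frac{11}{-105},159 \right)} + 5181} = \frac{1}{\left(159 + \left(- \frac{129}{120} - \frac{11}{-105}\right)^{2}\right) + 5181} = \frac{1}{\left(159 + \left(\left(-129\right) \frac{1}{120} - - \frac{11}{105}\right)^{2}\right) + 5181} = \frac{1}{\left(159 + \left(- \frac{43}{40} + \frac{11}{105}\right)^{2}\right) + 5181} = \frac{1}{\left(159 + \left(- \frac{163}{168}\right)^{2}\right) + 5181} = \frac{1}{\left(159 + \frac{26569}{28224}\right) + 5181} = \frac{1}{\frac{4514185}{28224} + 5181} = \frac{1}{\frac{150742729}{28224}} = \frac{28224}{150742729}$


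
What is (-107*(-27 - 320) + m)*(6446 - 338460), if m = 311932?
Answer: -115893138854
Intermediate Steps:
(-107*(-27 - 320) + m)*(6446 - 338460) = (-107*(-27 - 320) + 311932)*(6446 - 338460) = (-107*(-347) + 311932)*(-332014) = (37129 + 311932)*(-332014) = 349061*(-332014) = -115893138854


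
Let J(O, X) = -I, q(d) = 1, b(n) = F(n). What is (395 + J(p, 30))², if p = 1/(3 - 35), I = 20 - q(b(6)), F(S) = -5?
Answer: 141376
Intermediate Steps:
b(n) = -5
I = 19 (I = 20 - 1*1 = 20 - 1 = 19)
p = -1/32 (p = 1/(-32) = -1/32 ≈ -0.031250)
J(O, X) = -19 (J(O, X) = -1*19 = -19)
(395 + J(p, 30))² = (395 - 19)² = 376² = 141376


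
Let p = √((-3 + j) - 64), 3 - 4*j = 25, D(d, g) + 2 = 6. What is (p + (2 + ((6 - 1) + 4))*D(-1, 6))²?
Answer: (88 + I*√290)²/4 ≈ 1863.5 + 749.29*I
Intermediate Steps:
D(d, g) = 4 (D(d, g) = -2 + 6 = 4)
j = -11/2 (j = ¾ - ¼*25 = ¾ - 25/4 = -11/2 ≈ -5.5000)
p = I*√290/2 (p = √((-3 - 11/2) - 64) = √(-17/2 - 64) = √(-145/2) = I*√290/2 ≈ 8.5147*I)
(p + (2 + ((6 - 1) + 4))*D(-1, 6))² = (I*√290/2 + (2 + ((6 - 1) + 4))*4)² = (I*√290/2 + (2 + (5 + 4))*4)² = (I*√290/2 + (2 + 9)*4)² = (I*√290/2 + 11*4)² = (I*√290/2 + 44)² = (44 + I*√290/2)²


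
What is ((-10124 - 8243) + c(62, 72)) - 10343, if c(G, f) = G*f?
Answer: -24246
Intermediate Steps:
((-10124 - 8243) + c(62, 72)) - 10343 = ((-10124 - 8243) + 62*72) - 10343 = (-18367 + 4464) - 10343 = -13903 - 10343 = -24246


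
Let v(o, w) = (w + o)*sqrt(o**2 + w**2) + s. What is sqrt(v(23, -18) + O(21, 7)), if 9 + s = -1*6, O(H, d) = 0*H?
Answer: sqrt(-15 + 5*sqrt(853)) ≈ 11.447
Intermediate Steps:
O(H, d) = 0
s = -15 (s = -9 - 1*6 = -9 - 6 = -15)
v(o, w) = -15 + sqrt(o**2 + w**2)*(o + w) (v(o, w) = (w + o)*sqrt(o**2 + w**2) - 15 = (o + w)*sqrt(o**2 + w**2) - 15 = sqrt(o**2 + w**2)*(o + w) - 15 = -15 + sqrt(o**2 + w**2)*(o + w))
sqrt(v(23, -18) + O(21, 7)) = sqrt((-15 + 23*sqrt(23**2 + (-18)**2) - 18*sqrt(23**2 + (-18)**2)) + 0) = sqrt((-15 + 23*sqrt(529 + 324) - 18*sqrt(529 + 324)) + 0) = sqrt((-15 + 23*sqrt(853) - 18*sqrt(853)) + 0) = sqrt((-15 + 5*sqrt(853)) + 0) = sqrt(-15 + 5*sqrt(853))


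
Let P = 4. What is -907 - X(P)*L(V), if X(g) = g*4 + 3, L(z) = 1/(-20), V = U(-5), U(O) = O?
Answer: -18121/20 ≈ -906.05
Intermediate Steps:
V = -5
L(z) = -1/20
X(g) = 3 + 4*g (X(g) = 4*g + 3 = 3 + 4*g)
-907 - X(P)*L(V) = -907 - (3 + 4*4)*(-1)/20 = -907 - (3 + 16)*(-1)/20 = -907 - 19*(-1)/20 = -907 - 1*(-19/20) = -907 + 19/20 = -18121/20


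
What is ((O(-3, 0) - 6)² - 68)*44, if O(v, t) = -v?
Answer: -2596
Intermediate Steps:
((O(-3, 0) - 6)² - 68)*44 = ((-1*(-3) - 6)² - 68)*44 = ((3 - 6)² - 68)*44 = ((-3)² - 68)*44 = (9 - 68)*44 = -59*44 = -2596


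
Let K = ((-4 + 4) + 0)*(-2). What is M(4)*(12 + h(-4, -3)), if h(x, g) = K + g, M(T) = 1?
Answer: 9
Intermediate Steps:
K = 0 (K = (0 + 0)*(-2) = 0*(-2) = 0)
h(x, g) = g (h(x, g) = 0 + g = g)
M(4)*(12 + h(-4, -3)) = 1*(12 - 3) = 1*9 = 9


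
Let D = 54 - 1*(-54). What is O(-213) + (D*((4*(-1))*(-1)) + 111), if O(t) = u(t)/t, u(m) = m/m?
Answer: 115658/213 ≈ 543.00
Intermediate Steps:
u(m) = 1
O(t) = 1/t
D = 108 (D = 54 + 54 = 108)
O(-213) + (D*((4*(-1))*(-1)) + 111) = 1/(-213) + (108*((4*(-1))*(-1)) + 111) = -1/213 + (108*(-4*(-1)) + 111) = -1/213 + (108*4 + 111) = -1/213 + (432 + 111) = -1/213 + 543 = 115658/213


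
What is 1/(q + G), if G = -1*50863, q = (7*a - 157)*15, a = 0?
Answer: -1/53218 ≈ -1.8791e-5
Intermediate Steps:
q = -2355 (q = (7*0 - 157)*15 = (0 - 157)*15 = -157*15 = -2355)
G = -50863
1/(q + G) = 1/(-2355 - 50863) = 1/(-53218) = -1/53218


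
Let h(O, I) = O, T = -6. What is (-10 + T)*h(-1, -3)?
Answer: 16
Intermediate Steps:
(-10 + T)*h(-1, -3) = (-10 - 6)*(-1) = -16*(-1) = 16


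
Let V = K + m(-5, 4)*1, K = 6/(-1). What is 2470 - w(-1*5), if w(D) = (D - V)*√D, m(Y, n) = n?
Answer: 2470 + 3*I*√5 ≈ 2470.0 + 6.7082*I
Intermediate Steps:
K = -6 (K = 6*(-1) = -6)
V = -2 (V = -6 + 4*1 = -6 + 4 = -2)
w(D) = √D*(2 + D) (w(D) = (D - 1*(-2))*√D = (D + 2)*√D = (2 + D)*√D = √D*(2 + D))
2470 - w(-1*5) = 2470 - √(-1*5)*(2 - 1*5) = 2470 - √(-5)*(2 - 5) = 2470 - I*√5*(-3) = 2470 - (-3)*I*√5 = 2470 + 3*I*√5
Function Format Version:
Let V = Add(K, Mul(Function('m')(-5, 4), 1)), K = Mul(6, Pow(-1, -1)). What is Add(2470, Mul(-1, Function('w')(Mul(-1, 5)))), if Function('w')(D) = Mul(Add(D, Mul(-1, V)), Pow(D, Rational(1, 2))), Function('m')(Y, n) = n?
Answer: Add(2470, Mul(3, I, Pow(5, Rational(1, 2)))) ≈ Add(2470.0, Mul(6.7082, I))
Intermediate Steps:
K = -6 (K = Mul(6, -1) = -6)
V = -2 (V = Add(-6, Mul(4, 1)) = Add(-6, 4) = -2)
Function('w')(D) = Mul(Pow(D, Rational(1, 2)), Add(2, D)) (Function('w')(D) = Mul(Add(D, Mul(-1, -2)), Pow(D, Rational(1, 2))) = Mul(Add(D, 2), Pow(D, Rational(1, 2))) = Mul(Add(2, D), Pow(D, Rational(1, 2))) = Mul(Pow(D, Rational(1, 2)), Add(2, D)))
Add(2470, Mul(-1, Function('w')(Mul(-1, 5)))) = Add(2470, Mul(-1, Mul(Pow(Mul(-1, 5), Rational(1, 2)), Add(2, Mul(-1, 5))))) = Add(2470, Mul(-1, Mul(Pow(-5, Rational(1, 2)), Add(2, -5)))) = Add(2470, Mul(-1, Mul(Mul(I, Pow(5, Rational(1, 2))), -3))) = Add(2470, Mul(-1, Mul(-3, I, Pow(5, Rational(1, 2))))) = Add(2470, Mul(3, I, Pow(5, Rational(1, 2))))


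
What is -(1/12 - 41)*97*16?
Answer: 190508/3 ≈ 63503.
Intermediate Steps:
-(1/12 - 41)*97*16 = -(-491/12*97)*16 = -(-47627)*16/12 = -1*(-190508/3) = 190508/3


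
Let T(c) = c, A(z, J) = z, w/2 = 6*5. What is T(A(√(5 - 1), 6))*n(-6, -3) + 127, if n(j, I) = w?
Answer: 247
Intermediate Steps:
w = 60 (w = 2*(6*5) = 2*30 = 60)
n(j, I) = 60
T(A(√(5 - 1), 6))*n(-6, -3) + 127 = √(5 - 1)*60 + 127 = √4*60 + 127 = 2*60 + 127 = 120 + 127 = 247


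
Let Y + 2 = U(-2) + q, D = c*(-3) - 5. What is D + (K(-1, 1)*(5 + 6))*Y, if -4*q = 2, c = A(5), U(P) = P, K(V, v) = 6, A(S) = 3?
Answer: -311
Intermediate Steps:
c = 3
q = -½ (q = -¼*2 = -½ ≈ -0.50000)
D = -14 (D = 3*(-3) - 5 = -9 - 5 = -14)
Y = -9/2 (Y = -2 + (-2 - ½) = -2 - 5/2 = -9/2 ≈ -4.5000)
D + (K(-1, 1)*(5 + 6))*Y = -14 + (6*(5 + 6))*(-9/2) = -14 + (6*11)*(-9/2) = -14 + 66*(-9/2) = -14 - 297 = -311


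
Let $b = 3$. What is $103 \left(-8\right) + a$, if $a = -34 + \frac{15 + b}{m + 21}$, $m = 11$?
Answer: $- \frac{13719}{16} \approx -857.44$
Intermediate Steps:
$a = - \frac{535}{16}$ ($a = -34 + \frac{15 + 3}{11 + 21} = -34 + \frac{18}{32} = -34 + 18 \cdot \frac{1}{32} = -34 + \frac{9}{16} = - \frac{535}{16} \approx -33.438$)
$103 \left(-8\right) + a = 103 \left(-8\right) - \frac{535}{16} = -824 - \frac{535}{16} = - \frac{13719}{16}$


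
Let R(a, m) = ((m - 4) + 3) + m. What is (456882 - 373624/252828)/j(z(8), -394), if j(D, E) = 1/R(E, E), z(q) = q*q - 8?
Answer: -7594926405184/21069 ≈ -3.6048e+8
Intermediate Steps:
z(q) = -8 + q**2 (z(q) = q**2 - 8 = -8 + q**2)
R(a, m) = -1 + 2*m (R(a, m) = ((-4 + m) + 3) + m = (-1 + m) + m = -1 + 2*m)
j(D, E) = 1/(-1 + 2*E)
(456882 - 373624/252828)/j(z(8), -394) = (456882 - 373624/252828)/(1/(-1 + 2*(-394))) = (456882 - 373624*1/252828)/(1/(-1 - 788)) = (456882 - 93406/63207)/(1/(-789)) = 28878047168/(63207*(-1/789)) = (28878047168/63207)*(-789) = -7594926405184/21069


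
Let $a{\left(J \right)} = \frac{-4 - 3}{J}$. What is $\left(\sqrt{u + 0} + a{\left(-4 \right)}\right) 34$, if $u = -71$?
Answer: $\frac{119}{2} + 34 i \sqrt{71} \approx 59.5 + 286.49 i$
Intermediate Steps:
$a{\left(J \right)} = - \frac{7}{J}$
$\left(\sqrt{u + 0} + a{\left(-4 \right)}\right) 34 = \left(\sqrt{-71 + 0} - \frac{7}{-4}\right) 34 = \left(\sqrt{-71} - - \frac{7}{4}\right) 34 = \left(i \sqrt{71} + \frac{7}{4}\right) 34 = \left(\frac{7}{4} + i \sqrt{71}\right) 34 = \frac{119}{2} + 34 i \sqrt{71}$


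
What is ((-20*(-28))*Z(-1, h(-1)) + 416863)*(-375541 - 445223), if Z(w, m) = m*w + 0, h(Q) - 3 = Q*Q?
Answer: -340307631972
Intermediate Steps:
h(Q) = 3 + Q**2 (h(Q) = 3 + Q*Q = 3 + Q**2)
Z(w, m) = m*w
((-20*(-28))*Z(-1, h(-1)) + 416863)*(-375541 - 445223) = ((-20*(-28))*((3 + (-1)**2)*(-1)) + 416863)*(-375541 - 445223) = (560*((3 + 1)*(-1)) + 416863)*(-820764) = (560*(4*(-1)) + 416863)*(-820764) = (560*(-4) + 416863)*(-820764) = (-2240 + 416863)*(-820764) = 414623*(-820764) = -340307631972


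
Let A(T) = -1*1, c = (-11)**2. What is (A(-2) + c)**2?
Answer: 14400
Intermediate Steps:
c = 121
A(T) = -1
(A(-2) + c)**2 = (-1 + 121)**2 = 120**2 = 14400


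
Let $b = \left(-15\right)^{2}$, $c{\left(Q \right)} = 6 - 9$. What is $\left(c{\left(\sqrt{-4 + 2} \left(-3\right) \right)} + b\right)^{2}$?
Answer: $49284$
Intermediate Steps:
$c{\left(Q \right)} = -3$ ($c{\left(Q \right)} = 6 - 9 = -3$)
$b = 225$
$\left(c{\left(\sqrt{-4 + 2} \left(-3\right) \right)} + b\right)^{2} = \left(-3 + 225\right)^{2} = 222^{2} = 49284$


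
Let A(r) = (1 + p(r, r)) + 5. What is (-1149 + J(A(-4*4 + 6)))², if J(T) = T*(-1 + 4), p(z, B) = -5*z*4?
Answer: 281961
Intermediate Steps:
p(z, B) = -20*z
A(r) = 6 - 20*r (A(r) = (1 - 20*r) + 5 = 6 - 20*r)
J(T) = 3*T (J(T) = T*3 = 3*T)
(-1149 + J(A(-4*4 + 6)))² = (-1149 + 3*(6 - 20*(-4*4 + 6)))² = (-1149 + 3*(6 - 20*(-16 + 6)))² = (-1149 + 3*(6 - 20*(-10)))² = (-1149 + 3*(6 + 200))² = (-1149 + 3*206)² = (-1149 + 618)² = (-531)² = 281961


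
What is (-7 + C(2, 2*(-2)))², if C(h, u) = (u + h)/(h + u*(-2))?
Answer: 1296/25 ≈ 51.840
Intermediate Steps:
C(h, u) = (h + u)/(h - 2*u)
(-7 + C(2, 2*(-2)))² = (-7 + (2 + 2*(-2))/(2 - 4*(-2)))² = (-7 + (2 - 4)/(2 - 2*(-4)))² = (-7 - 2/(2 + 8))² = (-7 - 2/10)² = (-7 + (⅒)*(-2))² = (-7 - ⅕)² = (-36/5)² = 1296/25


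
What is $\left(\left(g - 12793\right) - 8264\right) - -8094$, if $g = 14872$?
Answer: $1909$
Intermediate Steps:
$\left(\left(g - 12793\right) - 8264\right) - -8094 = \left(\left(14872 - 12793\right) - 8264\right) - -8094 = \left(2079 - 8264\right) + 8094 = -6185 + 8094 = 1909$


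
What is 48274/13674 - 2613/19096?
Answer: 443055071/130559352 ≈ 3.3935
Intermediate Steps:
48274/13674 - 2613/19096 = 48274*(1/13674) - 2613*1/19096 = 24137/6837 - 2613/19096 = 443055071/130559352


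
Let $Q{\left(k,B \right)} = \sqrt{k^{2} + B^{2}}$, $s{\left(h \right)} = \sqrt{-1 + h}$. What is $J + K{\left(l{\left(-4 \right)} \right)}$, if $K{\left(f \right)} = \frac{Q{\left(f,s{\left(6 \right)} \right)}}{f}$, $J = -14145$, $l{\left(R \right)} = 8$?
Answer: $-14145 + \frac{\sqrt{69}}{8} \approx -14144.0$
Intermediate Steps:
$Q{\left(k,B \right)} = \sqrt{B^{2} + k^{2}}$
$K{\left(f \right)} = \frac{\sqrt{5 + f^{2}}}{f}$ ($K{\left(f \right)} = \frac{\sqrt{\left(\sqrt{-1 + 6}\right)^{2} + f^{2}}}{f} = \frac{\sqrt{\left(\sqrt{5}\right)^{2} + f^{2}}}{f} = \frac{\sqrt{5 + f^{2}}}{f}$)
$J + K{\left(l{\left(-4 \right)} \right)} = -14145 + \frac{\sqrt{5 + 8^{2}}}{8} = -14145 + \frac{\sqrt{5 + 64}}{8} = -14145 + \frac{\sqrt{69}}{8}$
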